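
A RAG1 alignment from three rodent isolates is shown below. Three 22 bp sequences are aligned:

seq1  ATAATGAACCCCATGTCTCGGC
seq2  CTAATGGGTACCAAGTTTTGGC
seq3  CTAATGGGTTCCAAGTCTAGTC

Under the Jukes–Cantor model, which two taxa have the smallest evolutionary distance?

seq2 and seq3

seq1–seq2: 8/22 differ, p = 0.364, d = 0.497.
seq1–seq3: 8/22 differ, p = 0.364, d = 0.497.
seq2–seq3: 4/22 differ, p = 0.182, d = 0.208.
The smallest distance is between seq2 and seq3.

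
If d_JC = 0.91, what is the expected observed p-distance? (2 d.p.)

0.53

p = (3/4)(1 − e^(−4d/3)) = 0.75 × (1 − e^(-1.213333)) = 0.75 × (1 − 0.297205) = 0.527096.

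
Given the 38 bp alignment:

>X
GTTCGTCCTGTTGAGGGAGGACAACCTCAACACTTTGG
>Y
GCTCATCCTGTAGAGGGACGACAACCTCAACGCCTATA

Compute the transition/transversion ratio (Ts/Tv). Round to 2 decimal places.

1.25

Transitions are A↔G and C↔T; transversions are all other mismatches.
Transitions: 5. Transversions: 4.
R = 5/4 = 1.25.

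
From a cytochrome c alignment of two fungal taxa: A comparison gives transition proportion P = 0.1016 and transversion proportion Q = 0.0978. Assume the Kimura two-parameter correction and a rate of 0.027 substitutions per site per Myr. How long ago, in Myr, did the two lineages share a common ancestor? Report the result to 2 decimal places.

Under the Kimura two-parameter model, d = −½ ln(1 − 2P − Q) − ¼ ln(1 − 2Q).
1 − 2P − Q = 0.699, giving −½ ln(0.699) = 0.179052.
1 − 2Q = 0.8044, giving −¼ ln(0.8044) = 0.054415.
d = 0.179052 + 0.054415 = 0.233467.
Under a molecular clock d = 2μt, so t = d/(2μ) = 0.233467 / (2 × 0.027) = 4.32 Myr.

4.32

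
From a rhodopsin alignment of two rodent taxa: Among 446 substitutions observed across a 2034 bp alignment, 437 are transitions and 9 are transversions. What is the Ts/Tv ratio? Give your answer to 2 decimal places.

R = 437/9 = 48.555555… ≈ 48.56 (to 2 d.p.).

48.56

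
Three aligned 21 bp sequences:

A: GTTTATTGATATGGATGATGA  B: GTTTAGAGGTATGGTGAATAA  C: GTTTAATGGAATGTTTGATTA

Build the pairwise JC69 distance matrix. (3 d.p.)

d(A,B) = 0.441, d(A,C) = 0.360, d(B,C) = 0.441

A–B: 7/21 sites differ → p ≈ 0.333333, d = −0.75 ln(1 − 0.444444) = 0.440839 ≈ 0.441.
A–C: 6/21 sites differ → p ≈ 0.285714, d = −0.75 ln(1 − 0.380952) = 0.359679 ≈ 0.360.
B–C: 7/21 sites differ → p ≈ 0.333333, d = −0.75 ln(1 − 0.444444) = 0.440839 ≈ 0.441.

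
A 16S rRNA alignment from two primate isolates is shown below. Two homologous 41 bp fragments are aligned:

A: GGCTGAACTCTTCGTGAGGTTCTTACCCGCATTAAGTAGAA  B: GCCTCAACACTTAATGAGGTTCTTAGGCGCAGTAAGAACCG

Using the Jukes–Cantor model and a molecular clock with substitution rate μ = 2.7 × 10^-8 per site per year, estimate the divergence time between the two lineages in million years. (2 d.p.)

6.87

The sequences differ at 12 of 41 sites, so p = 12/41 ≈ 0.292683.
d = −(3/4) ln(1 − 4p/3) = −0.75 ln(1 − 0.390244) = −0.75 ln(0.609756)
  = −0.75 × (-0.494696) = 0.371022 substitutions/site.
Under a molecular clock d = 2μt, so t = d/(2μ) = 0.371022 / (2 × 2.7 × 10^-8) = 6.87 million years.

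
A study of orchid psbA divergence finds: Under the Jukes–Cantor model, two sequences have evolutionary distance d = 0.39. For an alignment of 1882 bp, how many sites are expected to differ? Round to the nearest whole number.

Invert JC69: p = (3/4)(1 − e^(−4d/3)) = 0.75 × (1 − e^(-0.52)) = 0.75 × (1 − 0.594521) = 0.304109.
Expected differing sites = pL ≈ 0.304109 × 1882 = 572.333138 ≈ 572.

572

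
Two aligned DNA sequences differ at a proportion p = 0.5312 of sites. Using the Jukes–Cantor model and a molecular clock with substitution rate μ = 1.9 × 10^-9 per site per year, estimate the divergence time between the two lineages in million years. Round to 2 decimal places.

243.14

d = −(3/4) ln(1 − 4p/3) = −0.75 ln(1 − 0.708267) = −0.75 ln(0.291733)
  = −0.75 × (-1.231916) = 0.923937 substitutions/site.
Under a molecular clock d = 2μt, so t = d/(2μ) = 0.923937 / (2 × 1.9 × 10^-9) = 243.14 million years.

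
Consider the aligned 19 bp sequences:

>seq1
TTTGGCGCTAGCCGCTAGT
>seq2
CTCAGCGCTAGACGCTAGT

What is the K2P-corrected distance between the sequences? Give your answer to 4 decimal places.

Of 19 sites, 3 differences are transitions and 1 are transversions, so P = 3/19 ≈ 0.157895 and Q = 1/19 ≈ 0.052632.
Under the Kimura two-parameter model, d = −½ ln(1 − 2P − Q) − ¼ ln(1 − 2Q).
1 − 2P − Q = 0.631578, giving −½ ln(0.631578) = 0.229767.
1 − 2Q = 0.894736, giving −¼ ln(0.894736) = 0.027807.
d = 0.229767 + 0.027807 = 0.257574.

0.2576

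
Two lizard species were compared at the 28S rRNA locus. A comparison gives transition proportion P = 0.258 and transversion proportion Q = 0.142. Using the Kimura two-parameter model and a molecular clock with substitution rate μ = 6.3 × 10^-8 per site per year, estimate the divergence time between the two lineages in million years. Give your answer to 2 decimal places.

4.92

Under the Kimura two-parameter model, d = −½ ln(1 − 2P − Q) − ¼ ln(1 − 2Q).
1 − 2P − Q = 0.342, giving −½ ln(0.342) = 0.536472.
1 − 2Q = 0.716, giving −¼ ln(0.716) = 0.083519.
d = 0.536472 + 0.083519 = 0.619991.
Under a molecular clock d = 2μt, so t = d/(2μ) = 0.619991 / (2 × 6.3 × 10^-8) = 4.92 million years.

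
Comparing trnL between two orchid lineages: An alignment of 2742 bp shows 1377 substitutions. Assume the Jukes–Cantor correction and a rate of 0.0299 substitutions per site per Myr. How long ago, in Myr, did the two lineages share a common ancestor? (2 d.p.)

p = 1377/2742 ≈ 0.502188.
d = −(3/4) ln(1 − 4p/3) = −0.75 ln(1 − 0.669584) = −0.75 ln(0.330416)
  = −0.75 × (-1.107403) = 0.830552 substitutions/site.
Under a molecular clock d = 2μt, so t = d/(2μ) = 0.830552 / (2 × 0.0299) = 13.89 Myr.

13.89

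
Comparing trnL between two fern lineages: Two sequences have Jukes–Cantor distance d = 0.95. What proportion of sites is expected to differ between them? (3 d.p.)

p = (3/4)(1 − e^(−4d/3)) = 0.75 × (1 − e^(-1.266667)) = 0.75 × (1 − 0.281769) = 0.538673.

0.539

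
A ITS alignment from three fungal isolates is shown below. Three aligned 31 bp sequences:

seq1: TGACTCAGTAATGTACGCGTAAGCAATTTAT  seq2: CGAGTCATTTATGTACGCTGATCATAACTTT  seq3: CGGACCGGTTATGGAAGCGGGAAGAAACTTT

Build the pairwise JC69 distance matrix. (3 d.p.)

seq1–seq2: 13/31 sites differ → p ≈ 0.419355, d = −0.75 ln(1 − 0.55914) = 0.614271 ≈ 0.614.
seq1–seq3: 15/31 sites differ → p ≈ 0.483871, d = −0.75 ln(1 − 0.645161) = 0.777068 ≈ 0.777.
seq2–seq3: 13/31 sites differ → p ≈ 0.419355, d = −0.75 ln(1 − 0.55914) = 0.614271 ≈ 0.614.

d(seq1,seq2) = 0.614, d(seq1,seq3) = 0.777, d(seq2,seq3) = 0.614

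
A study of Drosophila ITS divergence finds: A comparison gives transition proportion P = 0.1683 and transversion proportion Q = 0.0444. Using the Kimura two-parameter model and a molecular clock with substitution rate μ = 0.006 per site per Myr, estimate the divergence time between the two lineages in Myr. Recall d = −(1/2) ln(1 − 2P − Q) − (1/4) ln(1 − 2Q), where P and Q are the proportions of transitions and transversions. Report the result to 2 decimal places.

21.92

Under the Kimura two-parameter model, d = −½ ln(1 − 2P − Q) − ¼ ln(1 − 2Q).
1 − 2P − Q = 0.619, giving −½ ln(0.619) = 0.239825.
1 − 2Q = 0.9112, giving −¼ ln(0.9112) = 0.023248.
d = 0.239825 + 0.023248 = 0.263073.
Under a molecular clock d = 2μt, so t = d/(2μ) = 0.263073 / (2 × 0.006) = 21.92 Myr.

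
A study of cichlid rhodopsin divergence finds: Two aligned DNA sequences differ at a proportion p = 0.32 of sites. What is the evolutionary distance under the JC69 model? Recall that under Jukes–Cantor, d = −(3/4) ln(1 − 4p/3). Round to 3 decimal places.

0.417

d = −(3/4) ln(1 − 4p/3) = −0.75 ln(1 − 0.426667) = −0.75 ln(0.573333)
  = −0.75 × (-0.556289) = 0.417217 substitutions/site.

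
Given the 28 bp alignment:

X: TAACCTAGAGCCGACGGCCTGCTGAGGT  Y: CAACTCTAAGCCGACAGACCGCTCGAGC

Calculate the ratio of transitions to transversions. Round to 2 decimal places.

3.00

Transitions are A↔G and C↔T; transversions are all other mismatches.
Transitions: 9. Transversions: 3.
R = 9/3 = 3.00.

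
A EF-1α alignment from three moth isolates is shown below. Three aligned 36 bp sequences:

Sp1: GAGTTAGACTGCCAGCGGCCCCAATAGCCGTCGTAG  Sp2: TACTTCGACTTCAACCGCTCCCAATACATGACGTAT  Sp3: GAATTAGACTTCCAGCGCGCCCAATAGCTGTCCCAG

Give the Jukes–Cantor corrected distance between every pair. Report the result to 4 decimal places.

Sp1–Sp2: 13/36 sites differ → p ≈ 0.361111, d = −0.75 ln(1 − 0.481481) = 0.492584 ≈ 0.4926.
Sp1–Sp3: 7/36 sites differ → p ≈ 0.194444, d = −0.75 ln(1 − 0.259259) = 0.225078 ≈ 0.2251.
Sp2–Sp3: 12/36 sites differ → p ≈ 0.333333, d = −0.75 ln(1 − 0.444444) = 0.440839 ≈ 0.4408.

d(Sp1,Sp2) = 0.4926, d(Sp1,Sp3) = 0.2251, d(Sp2,Sp3) = 0.4408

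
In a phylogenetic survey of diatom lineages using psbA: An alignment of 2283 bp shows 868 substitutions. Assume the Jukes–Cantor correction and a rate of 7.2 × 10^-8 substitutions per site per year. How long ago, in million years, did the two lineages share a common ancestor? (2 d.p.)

p = 868/2283 ≈ 0.380201.
d = −(3/4) ln(1 − 4p/3) = −0.75 ln(1 − 0.506935) = −0.75 ln(0.493065)
  = −0.75 × (-0.707114) = 0.530336 substitutions/site.
Under a molecular clock d = 2μt, so t = d/(2μ) = 0.530336 / (2 × 7.2 × 10^-8) = 3.68 million years.

3.68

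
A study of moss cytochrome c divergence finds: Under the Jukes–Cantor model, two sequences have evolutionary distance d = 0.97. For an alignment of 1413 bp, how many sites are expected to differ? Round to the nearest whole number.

Invert JC69: p = (3/4)(1 − e^(−4d/3)) = 0.75 × (1 − e^(-1.293333)) = 0.75 × (1 − 0.274355) = 0.544234.
Expected differing sites = pL ≈ 0.544234 × 1413 = 769.002642 ≈ 769.

769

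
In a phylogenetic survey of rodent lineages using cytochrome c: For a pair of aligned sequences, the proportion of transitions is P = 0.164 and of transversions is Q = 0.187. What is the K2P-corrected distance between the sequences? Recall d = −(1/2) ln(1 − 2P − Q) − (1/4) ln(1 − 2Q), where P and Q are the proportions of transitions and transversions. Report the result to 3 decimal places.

0.479

Under the Kimura two-parameter model, d = −½ ln(1 − 2P − Q) − ¼ ln(1 − 2Q).
1 − 2P − Q = 0.485, giving −½ ln(0.485) = 0.361803.
1 − 2Q = 0.626, giving −¼ ln(0.626) = 0.117101.
d = 0.361803 + 0.117101 = 0.478904.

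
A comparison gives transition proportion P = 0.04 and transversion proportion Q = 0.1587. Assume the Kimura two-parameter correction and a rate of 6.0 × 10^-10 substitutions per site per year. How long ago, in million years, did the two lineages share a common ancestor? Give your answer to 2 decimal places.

193.19

Under the Kimura two-parameter model, d = −½ ln(1 − 2P − Q) − ¼ ln(1 − 2Q).
1 − 2P − Q = 0.7613, giving −½ ln(0.7613) = 0.136364.
1 − 2Q = 0.6826, giving −¼ ln(0.6826) = 0.095462.
d = 0.136364 + 0.095462 = 0.231826.
Under a molecular clock d = 2μt, so t = d/(2μ) = 0.231826 / (2 × 6.0 × 10^-10) = 193.19 million years.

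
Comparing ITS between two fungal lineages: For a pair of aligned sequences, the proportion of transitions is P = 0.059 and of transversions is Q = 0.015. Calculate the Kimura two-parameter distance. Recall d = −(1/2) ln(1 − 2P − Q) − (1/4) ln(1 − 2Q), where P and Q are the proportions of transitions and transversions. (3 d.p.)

Under the Kimura two-parameter model, d = −½ ln(1 − 2P − Q) − ¼ ln(1 − 2Q).
1 − 2P − Q = 0.867, giving −½ ln(0.867) = 0.071358.
1 − 2Q = 0.97, giving −¼ ln(0.97) = 0.007615.
d = 0.071358 + 0.007615 = 0.078973.

0.079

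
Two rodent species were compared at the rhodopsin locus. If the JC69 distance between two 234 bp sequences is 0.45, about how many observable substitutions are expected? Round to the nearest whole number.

79

Invert JC69: p = (3/4)(1 − e^(−4d/3)) = 0.75 × (1 − e^(-0.6)) = 0.75 × (1 − 0.548812) = 0.338391.
Expected differing sites = pL ≈ 0.338391 × 234 = 79.183494 ≈ 79.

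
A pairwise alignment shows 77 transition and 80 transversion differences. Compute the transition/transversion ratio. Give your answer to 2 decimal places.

R = 77/80 = 0.9625 ≈ 0.96 (to 2 d.p.).

0.96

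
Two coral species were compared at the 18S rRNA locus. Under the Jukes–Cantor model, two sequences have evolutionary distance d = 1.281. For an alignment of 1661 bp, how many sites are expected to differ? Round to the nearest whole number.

Invert JC69: p = (3/4)(1 − e^(−4d/3)) = 0.75 × (1 − e^(-1.708)) = 0.75 × (1 − 0.181228) = 0.614079.
Expected differing sites = pL ≈ 0.614079 × 1661 = 1019.985219 ≈ 1020.

1020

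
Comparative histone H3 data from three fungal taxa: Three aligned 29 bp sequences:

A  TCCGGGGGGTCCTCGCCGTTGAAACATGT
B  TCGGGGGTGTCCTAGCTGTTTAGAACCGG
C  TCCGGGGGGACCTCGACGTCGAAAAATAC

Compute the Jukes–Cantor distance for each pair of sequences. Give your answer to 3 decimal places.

d(A,B) = 0.462, d(A,C) = 0.242, d(B,C) = 0.683

A–B: 10/29 sites differ → p ≈ 0.344828, d = −0.75 ln(1 − 0.459771) = 0.461822 ≈ 0.462.
A–C: 6/29 sites differ → p ≈ 0.206897, d = −0.75 ln(1 − 0.275863) = 0.242081 ≈ 0.242.
B–C: 13/29 sites differ → p ≈ 0.448276, d = −0.75 ln(1 − 0.597701) = 0.682920 ≈ 0.683.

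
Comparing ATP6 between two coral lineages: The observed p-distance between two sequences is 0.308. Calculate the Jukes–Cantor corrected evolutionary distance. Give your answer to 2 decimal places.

0.40

d = −(3/4) ln(1 − 4p/3) = −0.75 ln(1 − 0.410667) = −0.75 ln(0.589333)
  = −0.75 × (-0.528764) = 0.396573 substitutions/site.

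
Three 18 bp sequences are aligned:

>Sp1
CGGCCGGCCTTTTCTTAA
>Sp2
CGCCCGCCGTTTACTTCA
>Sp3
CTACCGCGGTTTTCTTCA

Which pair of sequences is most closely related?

Sp2 and Sp3

Sp1–Sp2: 5/18 differ, p = 0.278, d = 0.347.
Sp1–Sp3: 6/18 differ, p = 0.333, d = 0.441.
Sp2–Sp3: 4/18 differ, p = 0.222, d = 0.264.
The smallest distance is between Sp2 and Sp3.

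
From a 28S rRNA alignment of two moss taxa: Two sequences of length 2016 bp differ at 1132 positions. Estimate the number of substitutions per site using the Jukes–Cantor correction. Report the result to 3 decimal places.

1.036

p = 1132/2016 ≈ 0.561508.
d = −(3/4) ln(1 − 4p/3) = −0.75 ln(1 − 0.748677) = −0.75 ln(0.251323)
  = −0.75 × (-1.381016) = 1.035762 substitutions/site.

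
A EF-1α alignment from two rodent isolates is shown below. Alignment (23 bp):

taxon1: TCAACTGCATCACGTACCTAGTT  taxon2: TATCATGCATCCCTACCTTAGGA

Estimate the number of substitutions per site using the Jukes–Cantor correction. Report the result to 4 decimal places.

The sequences differ at 11 of 23 sites, so p = 11/23 ≈ 0.478261.
d = −(3/4) ln(1 − 4p/3) = −0.75 ln(1 − 0.637681) = −0.75 ln(0.362319)
  = −0.75 × (-1.015230) = 0.761423 substitutions/site.

0.7614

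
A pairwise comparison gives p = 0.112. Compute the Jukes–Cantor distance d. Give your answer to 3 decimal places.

d = −(3/4) ln(1 − 4p/3) = −0.75 ln(1 − 0.149333) = −0.75 ln(0.850667)
  = −0.75 × (-0.161735) = 0.121301 substitutions/site.

0.121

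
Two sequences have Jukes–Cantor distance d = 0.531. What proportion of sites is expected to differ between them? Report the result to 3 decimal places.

p = (3/4)(1 − e^(−4d/3)) = 0.75 × (1 − e^(-0.708)) = 0.75 × (1 − 0.492628) = 0.380529.

0.381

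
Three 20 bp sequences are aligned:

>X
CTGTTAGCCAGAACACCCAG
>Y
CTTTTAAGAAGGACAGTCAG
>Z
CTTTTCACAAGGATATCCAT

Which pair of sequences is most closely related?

X–Y: 7/20 differ, p = 0.350, d = 0.471.
X–Z: 8/20 differ, p = 0.400, d = 0.572.
Y–Z: 6/20 differ, p = 0.300, d = 0.383.
The smallest distance is between Y and Z.

Y and Z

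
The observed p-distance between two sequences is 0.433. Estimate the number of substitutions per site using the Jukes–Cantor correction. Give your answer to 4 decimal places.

d = −(3/4) ln(1 − 4p/3) = −0.75 ln(1 − 0.577333) = −0.75 ln(0.422667)
  = −0.75 × (-0.861171) = 0.645878 substitutions/site.

0.6459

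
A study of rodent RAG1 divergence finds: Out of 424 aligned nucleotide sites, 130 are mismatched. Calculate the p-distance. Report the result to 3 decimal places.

0.307

p = 130/424 = 0.306603… ≈ 0.307 (to 3 d.p.).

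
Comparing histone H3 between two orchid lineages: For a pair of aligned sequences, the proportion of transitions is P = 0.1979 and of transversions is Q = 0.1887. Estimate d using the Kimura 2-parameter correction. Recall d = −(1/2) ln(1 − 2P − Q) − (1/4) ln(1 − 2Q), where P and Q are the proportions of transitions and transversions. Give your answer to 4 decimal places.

0.5576

Under the Kimura two-parameter model, d = −½ ln(1 − 2P − Q) − ¼ ln(1 − 2Q).
1 − 2P − Q = 0.4155, giving −½ ln(0.4155) = 0.439136.
1 − 2Q = 0.6226, giving −¼ ln(0.6226) = 0.118463.
d = 0.439136 + 0.118463 = 0.557599.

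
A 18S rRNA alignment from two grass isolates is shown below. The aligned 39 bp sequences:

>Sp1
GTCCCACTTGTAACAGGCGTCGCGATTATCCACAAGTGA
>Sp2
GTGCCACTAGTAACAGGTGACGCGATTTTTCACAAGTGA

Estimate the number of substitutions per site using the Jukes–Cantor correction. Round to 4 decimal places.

The sequences differ at 6 of 39 sites (3, 9, 18, 20, 28, 30), so p = 6/39 ≈ 0.153846.
d = −(3/4) ln(1 − 4p/3) = −0.75 ln(1 − 0.205128) = −0.75 ln(0.794872)
  = −0.75 × (-0.229574) = 0.172181 substitutions/site.

0.1722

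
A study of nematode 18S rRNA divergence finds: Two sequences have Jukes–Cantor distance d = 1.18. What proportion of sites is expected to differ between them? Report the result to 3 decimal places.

p = (3/4)(1 − e^(−4d/3)) = 0.75 × (1 − e^(-1.573333)) = 0.75 × (1 − 0.207353) = 0.594485.

0.594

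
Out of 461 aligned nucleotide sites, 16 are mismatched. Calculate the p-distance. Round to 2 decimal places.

0.03

p = 16/461 = 0.034707… ≈ 0.03 (to 2 d.p.).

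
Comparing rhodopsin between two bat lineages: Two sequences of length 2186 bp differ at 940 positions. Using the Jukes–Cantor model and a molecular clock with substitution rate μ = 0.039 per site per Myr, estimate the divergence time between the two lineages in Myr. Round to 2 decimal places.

8.19

p = 940/2186 ≈ 0.430009.
d = −(3/4) ln(1 − 4p/3) = −0.75 ln(1 − 0.573345) = −0.75 ln(0.426655)
  = −0.75 × (-0.851780) = 0.638835 substitutions/site.
Under a molecular clock d = 2μt, so t = d/(2μ) = 0.638835 / (2 × 0.039) = 8.19 Myr.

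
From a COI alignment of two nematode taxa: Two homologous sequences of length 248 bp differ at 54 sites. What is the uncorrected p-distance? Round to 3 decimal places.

p = 54/248 = 0.217741… ≈ 0.218 (to 3 d.p.).

0.218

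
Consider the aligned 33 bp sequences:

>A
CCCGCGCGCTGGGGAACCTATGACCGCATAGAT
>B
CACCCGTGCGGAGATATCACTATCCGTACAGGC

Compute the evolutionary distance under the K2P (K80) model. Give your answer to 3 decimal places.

Of 33 sites, 9 differences are transitions and 7 are transversions, so P = 9/33 ≈ 0.272727 and Q = 7/33 ≈ 0.212121.
Under the Kimura two-parameter model, d = −½ ln(1 − 2P − Q) − ¼ ln(1 − 2Q).
1 − 2P − Q = 0.242425, giving −½ ln(0.242425) = 0.708531.
1 − 2Q = 0.575758, giving −¼ ln(0.575758) = 0.138017.
d = 0.708531 + 0.138017 = 0.846548.

0.847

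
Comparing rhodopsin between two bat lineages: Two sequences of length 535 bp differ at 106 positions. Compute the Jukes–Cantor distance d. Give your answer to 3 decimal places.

0.230

p = 106/535 ≈ 0.198131.
d = −(3/4) ln(1 − 4p/3) = −0.75 ln(1 − 0.264175) = −0.75 ln(0.735825)
  = −0.75 × (-0.306763) = 0.230072 substitutions/site.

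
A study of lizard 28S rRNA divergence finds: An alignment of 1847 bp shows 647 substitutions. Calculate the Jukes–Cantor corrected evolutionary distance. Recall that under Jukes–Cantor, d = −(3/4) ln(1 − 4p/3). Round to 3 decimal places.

0.472

p = 647/1847 ≈ 0.350298.
d = −(3/4) ln(1 − 4p/3) = −0.75 ln(1 − 0.467064) = −0.75 ln(0.532936)
  = −0.75 × (-0.629354) = 0.472016 substitutions/site.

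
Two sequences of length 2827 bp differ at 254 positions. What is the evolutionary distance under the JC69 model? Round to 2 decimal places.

p = 254/2827 ≈ 0.089848.
d = −(3/4) ln(1 − 4p/3) = −0.75 ln(1 − 0.119797) = −0.75 ln(0.880203)
  = −0.75 × (-0.127603) = 0.095702 substitutions/site.

0.10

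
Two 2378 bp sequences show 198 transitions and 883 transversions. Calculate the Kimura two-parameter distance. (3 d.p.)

0.725

P = 198/2378 ≈ 0.083263 and Q = 883/2378 ≈ 0.37132.
Under the Kimura two-parameter model, d = −½ ln(1 − 2P − Q) − ¼ ln(1 − 2Q).
1 − 2P − Q = 0.462154, giving −½ ln(0.462154) = 0.385929.
1 − 2Q = 0.25736, giving −¼ ln(0.25736) = 0.339320.
d = 0.385929 + 0.339320 = 0.725249.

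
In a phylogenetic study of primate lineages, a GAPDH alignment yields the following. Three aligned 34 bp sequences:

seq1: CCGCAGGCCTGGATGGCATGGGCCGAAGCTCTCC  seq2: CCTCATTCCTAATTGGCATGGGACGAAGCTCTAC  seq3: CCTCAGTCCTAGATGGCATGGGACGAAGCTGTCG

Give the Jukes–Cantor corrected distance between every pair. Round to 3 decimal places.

d(seq1,seq2) = 0.282, d(seq1,seq3) = 0.201, d(seq2,seq3) = 0.201

seq1–seq2: 8/34 sites differ → p ≈ 0.235294, d = −0.75 ln(1 − 0.313725) = 0.282358 ≈ 0.282.
seq1–seq3: 6/34 sites differ → p ≈ 0.176471, d = −0.75 ln(1 − 0.235295) = 0.201199 ≈ 0.201.
seq2–seq3: 6/34 sites differ → p ≈ 0.176471, d = −0.75 ln(1 − 0.235295) = 0.201199 ≈ 0.201.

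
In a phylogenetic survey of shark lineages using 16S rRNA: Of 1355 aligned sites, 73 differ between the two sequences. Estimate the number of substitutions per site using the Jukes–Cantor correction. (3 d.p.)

p = 73/1355 ≈ 0.053875.
d = −(3/4) ln(1 − 4p/3) = −0.75 ln(1 − 0.071833) = −0.75 ln(0.928167)
  = −0.75 × (-0.074544) = 0.055908 substitutions/site.

0.056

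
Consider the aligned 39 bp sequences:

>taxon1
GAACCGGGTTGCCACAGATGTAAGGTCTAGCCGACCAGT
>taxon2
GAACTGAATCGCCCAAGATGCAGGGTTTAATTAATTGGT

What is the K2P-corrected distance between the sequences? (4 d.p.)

0.7602

Of 39 sites, 14 differences are transitions and 2 are transversions, so P = 14/39 ≈ 0.358974 and Q = 2/39 ≈ 0.051282.
Under the Kimura two-parameter model, d = −½ ln(1 − 2P − Q) − ¼ ln(1 − 2Q).
1 − 2P − Q = 0.23077, giving −½ ln(0.23077) = 0.733167.
1 − 2Q = 0.897436, giving −¼ ln(0.897436) = 0.027053.
d = 0.733167 + 0.027053 = 0.760220.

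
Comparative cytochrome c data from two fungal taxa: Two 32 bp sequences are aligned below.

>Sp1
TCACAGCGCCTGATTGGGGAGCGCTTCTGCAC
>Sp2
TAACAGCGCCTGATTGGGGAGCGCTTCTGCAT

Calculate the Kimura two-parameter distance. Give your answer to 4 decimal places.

Of 32 sites, 1 differences are transitions and 1 are transversions, so P = 1/32 = 0.03125 and Q = 1/32 = 0.03125.
Under the Kimura two-parameter model, d = −½ ln(1 − 2P − Q) − ¼ ln(1 − 2Q).
1 − 2P − Q = 0.90625, giving −½ ln(0.90625) = 0.049220.
1 − 2Q = 0.9375, giving −¼ ln(0.9375) = 0.016135.
d = 0.049220 + 0.016135 = 0.065355.

0.0654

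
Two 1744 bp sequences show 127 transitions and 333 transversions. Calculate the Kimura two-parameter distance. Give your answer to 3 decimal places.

0.325

P = 127/1744 ≈ 0.072821 and Q = 333/1744 ≈ 0.19094.
Under the Kimura two-parameter model, d = −½ ln(1 − 2P − Q) − ¼ ln(1 − 2Q).
1 − 2P − Q = 0.663418, giving −½ ln(0.663418) = 0.205175.
1 − 2Q = 0.61812, giving −¼ ln(0.61812) = 0.120268.
d = 0.205175 + 0.120268 = 0.325443.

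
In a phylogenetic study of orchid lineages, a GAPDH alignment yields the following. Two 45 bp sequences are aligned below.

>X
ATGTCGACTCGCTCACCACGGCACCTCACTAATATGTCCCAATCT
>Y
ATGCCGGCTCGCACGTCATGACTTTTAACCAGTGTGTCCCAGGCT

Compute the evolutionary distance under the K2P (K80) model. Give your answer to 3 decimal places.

0.536

Of 45 sites, 12 differences are transitions and 4 are transversions, so P = 12/45 ≈ 0.266667 and Q = 4/45 ≈ 0.088889.
Under the Kimura two-parameter model, d = −½ ln(1 − 2P − Q) − ¼ ln(1 − 2Q).
1 − 2P − Q = 0.377777, giving −½ ln(0.377777) = 0.486726.
1 − 2Q = 0.822222, giving −¼ ln(0.822222) = 0.048936.
d = 0.486726 + 0.048936 = 0.535662.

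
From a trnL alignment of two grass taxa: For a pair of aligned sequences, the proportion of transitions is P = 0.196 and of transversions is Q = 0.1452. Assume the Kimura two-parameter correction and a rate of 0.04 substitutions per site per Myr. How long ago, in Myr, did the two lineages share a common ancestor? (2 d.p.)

Under the Kimura two-parameter model, d = −½ ln(1 − 2P − Q) − ¼ ln(1 − 2Q).
1 − 2P − Q = 0.4628, giving −½ ln(0.4628) = 0.385230.
1 − 2Q = 0.7096, giving −¼ ln(0.7096) = 0.085763.
d = 0.385230 + 0.085763 = 0.470993.
Under a molecular clock d = 2μt, so t = d/(2μ) = 0.470993 / (2 × 0.04) = 5.89 Myr.

5.89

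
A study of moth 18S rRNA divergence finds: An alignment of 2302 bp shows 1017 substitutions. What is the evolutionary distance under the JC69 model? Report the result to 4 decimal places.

p = 1017/2302 ≈ 0.44179.
d = −(3/4) ln(1 − 4p/3) = −0.75 ln(1 − 0.589053) = −0.75 ln(0.410947)
  = −0.75 × (-0.889291) = 0.666968 substitutions/site.

0.6670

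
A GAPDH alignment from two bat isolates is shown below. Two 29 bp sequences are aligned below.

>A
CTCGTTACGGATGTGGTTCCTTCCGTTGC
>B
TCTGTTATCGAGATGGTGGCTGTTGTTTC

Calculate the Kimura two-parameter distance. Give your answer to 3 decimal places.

0.719

Of 29 sites, 7 differences are transitions and 6 are transversions, so P = 7/29 ≈ 0.241379 and Q = 6/29 ≈ 0.206897.
Under the Kimura two-parameter model, d = −½ ln(1 − 2P − Q) − ¼ ln(1 − 2Q).
1 − 2P − Q = 0.310345, giving −½ ln(0.310345) = 0.585035.
1 − 2Q = 0.586206, giving −¼ ln(0.586206) = 0.133521.
d = 0.585035 + 0.133521 = 0.718556.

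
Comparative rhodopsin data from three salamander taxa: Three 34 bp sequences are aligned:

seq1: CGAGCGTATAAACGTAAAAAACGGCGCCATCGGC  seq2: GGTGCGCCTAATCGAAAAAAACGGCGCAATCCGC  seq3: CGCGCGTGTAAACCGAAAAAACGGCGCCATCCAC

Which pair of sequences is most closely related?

seq1 and seq3

seq1–seq2: 8/34 differ, p = 0.235, d = 0.282.
seq1–seq3: 6/34 differ, p = 0.176, d = 0.201.
seq2–seq3: 9/34 differ, p = 0.265, d = 0.326.
The smallest distance is between seq1 and seq3.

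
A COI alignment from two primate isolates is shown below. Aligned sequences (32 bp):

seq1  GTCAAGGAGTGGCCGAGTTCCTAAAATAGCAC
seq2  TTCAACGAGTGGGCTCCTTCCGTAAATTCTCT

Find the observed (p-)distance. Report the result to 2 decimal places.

0.41

The sequences differ at 13 of 32 positions.
p = 13/32 = 0.40625 ≈ 0.41 (to 2 d.p.).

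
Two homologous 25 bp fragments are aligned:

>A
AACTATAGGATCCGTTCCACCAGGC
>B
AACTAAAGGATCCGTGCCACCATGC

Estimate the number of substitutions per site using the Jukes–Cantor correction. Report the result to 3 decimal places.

The sequences differ at 3 of 25 sites (6, 16, 23), so p = 3/25 = 0.12.
d = −(3/4) ln(1 − 4p/3) = −0.75 ln(1 − 0.16) = −0.75 ln(0.84)
  = −0.75 × (-0.174353) = 0.130765 substitutions/site.

0.131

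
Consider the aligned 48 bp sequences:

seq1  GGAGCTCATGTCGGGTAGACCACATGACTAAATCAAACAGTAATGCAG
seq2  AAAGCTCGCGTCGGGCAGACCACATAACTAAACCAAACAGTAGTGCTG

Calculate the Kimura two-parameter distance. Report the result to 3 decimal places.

Of 48 sites, 8 differences are transitions and 1 are transversions, so P = 8/48 ≈ 0.166667 and Q = 1/48 ≈ 0.020833.
Under the Kimura two-parameter model, d = −½ ln(1 − 2P − Q) − ¼ ln(1 − 2Q).
1 − 2P − Q = 0.645833, giving −½ ln(0.645833) = 0.218607.
1 − 2Q = 0.958334, giving −¼ ln(0.958334) = 0.010640.
d = 0.218607 + 0.010640 = 0.229247.

0.229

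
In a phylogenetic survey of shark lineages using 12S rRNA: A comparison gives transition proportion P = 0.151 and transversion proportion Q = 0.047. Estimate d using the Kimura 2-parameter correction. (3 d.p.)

0.239

Under the Kimura two-parameter model, d = −½ ln(1 − 2P − Q) − ¼ ln(1 − 2Q).
1 − 2P − Q = 0.651, giving −½ ln(0.651) = 0.214623.
1 − 2Q = 0.906, giving −¼ ln(0.906) = 0.024679.
d = 0.214623 + 0.024679 = 0.239302.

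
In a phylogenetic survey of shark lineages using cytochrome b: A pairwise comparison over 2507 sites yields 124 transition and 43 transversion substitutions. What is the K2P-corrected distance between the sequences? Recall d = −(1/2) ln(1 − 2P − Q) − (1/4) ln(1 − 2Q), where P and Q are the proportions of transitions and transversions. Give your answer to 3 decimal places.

P = 124/2507 ≈ 0.049462 and Q = 43/2507 ≈ 0.017152.
Under the Kimura two-parameter model, d = −½ ln(1 − 2P − Q) − ¼ ln(1 − 2Q).
1 − 2P − Q = 0.883924, giving −½ ln(0.883924) = 0.061692.
1 − 2Q = 0.965696, giving −¼ ln(0.965696) = 0.008727.
d = 0.061692 + 0.008727 = 0.070419.

0.070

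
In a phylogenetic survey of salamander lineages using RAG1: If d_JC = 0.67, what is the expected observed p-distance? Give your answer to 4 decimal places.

0.4430

p = (3/4)(1 − e^(−4d/3)) = 0.75 × (1 − e^(-0.893333)) = 0.75 × (1 − 0.409289) = 0.443033.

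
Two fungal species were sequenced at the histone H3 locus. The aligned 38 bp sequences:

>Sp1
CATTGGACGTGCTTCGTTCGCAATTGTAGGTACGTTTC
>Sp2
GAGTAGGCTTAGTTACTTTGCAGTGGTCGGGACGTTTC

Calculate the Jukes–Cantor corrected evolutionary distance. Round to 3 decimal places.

The sequences differ at 14 of 38 sites, so p = 14/38 ≈ 0.368421.
d = −(3/4) ln(1 − 4p/3) = −0.75 ln(1 − 0.491228) = −0.75 ln(0.508772)
  = −0.75 × (-0.675755) = 0.506816 substitutions/site.

0.507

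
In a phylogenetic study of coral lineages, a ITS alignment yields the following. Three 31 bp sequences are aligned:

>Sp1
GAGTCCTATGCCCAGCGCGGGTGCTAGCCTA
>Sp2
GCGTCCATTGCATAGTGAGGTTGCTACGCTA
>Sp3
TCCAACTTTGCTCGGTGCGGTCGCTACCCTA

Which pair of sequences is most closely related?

Sp1–Sp2: 10/31 differ, p = 0.323, d = 0.422.
Sp1–Sp3: 12/31 differ, p = 0.387, d = 0.544.
Sp2–Sp3: 11/31 differ, p = 0.355, d = 0.481.
The smallest distance is between Sp1 and Sp2.

Sp1 and Sp2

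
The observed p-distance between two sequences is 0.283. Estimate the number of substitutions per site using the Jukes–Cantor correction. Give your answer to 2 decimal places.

0.36

d = −(3/4) ln(1 − 4p/3) = −0.75 ln(1 − 0.377333) = −0.75 ln(0.622667)
  = −0.75 × (-0.473743) = 0.355307 substitutions/site.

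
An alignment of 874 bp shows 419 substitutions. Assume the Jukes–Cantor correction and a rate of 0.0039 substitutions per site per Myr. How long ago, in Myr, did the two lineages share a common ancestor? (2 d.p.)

p = 419/874 ≈ 0.479405.
d = −(3/4) ln(1 − 4p/3) = −0.75 ln(1 − 0.639207) = −0.75 ln(0.360793)
  = −0.75 × (-1.019451) = 0.764588 substitutions/site.
Under a molecular clock d = 2μt, so t = d/(2μ) = 0.764588 / (2 × 0.0039) = 98.02 Myr.

98.02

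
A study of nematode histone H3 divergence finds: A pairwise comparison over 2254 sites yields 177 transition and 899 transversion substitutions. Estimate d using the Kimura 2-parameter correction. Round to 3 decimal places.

P = 177/2254 ≈ 0.078527 and Q = 899/2254 ≈ 0.398846.
Under the Kimura two-parameter model, d = −½ ln(1 − 2P − Q) − ¼ ln(1 − 2Q).
1 − 2P − Q = 0.4441, giving −½ ln(0.4441) = 0.405853.
1 − 2Q = 0.202308, giving −¼ ln(0.202308) = 0.399491.
d = 0.405853 + 0.399491 = 0.805344.

0.805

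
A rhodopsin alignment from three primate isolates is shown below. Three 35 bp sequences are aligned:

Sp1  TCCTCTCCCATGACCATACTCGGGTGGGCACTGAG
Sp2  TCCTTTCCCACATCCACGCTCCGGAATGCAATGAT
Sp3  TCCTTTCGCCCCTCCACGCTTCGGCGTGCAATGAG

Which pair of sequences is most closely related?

Sp2 and Sp3

Sp1–Sp2: 12/35 differ, p = 0.343, d = 0.458.
Sp1–Sp3: 13/35 differ, p = 0.371, d = 0.513.
Sp2–Sp3: 7/35 differ, p = 0.200, d = 0.233.
The smallest distance is between Sp2 and Sp3.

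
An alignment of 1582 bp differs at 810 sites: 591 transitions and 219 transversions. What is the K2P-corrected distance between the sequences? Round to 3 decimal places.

P = 591/1582 ≈ 0.373578 and Q = 219/1582 ≈ 0.138432.
Under the Kimura two-parameter model, d = −½ ln(1 − 2P − Q) − ¼ ln(1 − 2Q).
1 − 2P − Q = 0.114412, giving −½ ln(0.114412) = 1.083975.
1 − 2Q = 0.723136, giving −¼ ln(0.723136) = 0.081039.
d = 1.083975 + 0.081039 = 1.165014.

1.165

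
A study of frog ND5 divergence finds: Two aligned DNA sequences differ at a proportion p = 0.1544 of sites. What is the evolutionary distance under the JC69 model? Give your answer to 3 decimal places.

d = −(3/4) ln(1 − 4p/3) = −0.75 ln(1 − 0.205867) = −0.75 ln(0.794133)
  = −0.75 × (-0.230504) = 0.172878 substitutions/site.

0.173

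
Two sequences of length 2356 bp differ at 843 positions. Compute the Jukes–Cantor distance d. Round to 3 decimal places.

0.486

p = 843/2356 ≈ 0.35781.
d = −(3/4) ln(1 − 4p/3) = −0.75 ln(1 − 0.47708) = −0.75 ln(0.52292)
  = −0.75 × (-0.648327) = 0.486245 substitutions/site.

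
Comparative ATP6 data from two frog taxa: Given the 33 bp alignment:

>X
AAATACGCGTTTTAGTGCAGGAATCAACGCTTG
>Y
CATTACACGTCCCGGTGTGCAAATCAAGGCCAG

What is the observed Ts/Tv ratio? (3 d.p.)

1.800

Transitions are A↔G and C↔T; transversions are all other mismatches.
Transitions: 9. Transversions: 5.
R = 9/5 = 1.800.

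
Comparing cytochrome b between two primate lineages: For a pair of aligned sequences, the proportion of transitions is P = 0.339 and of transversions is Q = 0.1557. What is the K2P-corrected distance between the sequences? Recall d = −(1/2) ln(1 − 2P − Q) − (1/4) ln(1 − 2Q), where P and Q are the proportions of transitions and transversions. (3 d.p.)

0.990

Under the Kimura two-parameter model, d = −½ ln(1 − 2P − Q) − ¼ ln(1 − 2Q).
1 − 2P − Q = 0.1663, giving −½ ln(0.1663) = 0.896981.
1 − 2Q = 0.6886, giving −¼ ln(0.6886) = 0.093274.
d = 0.896981 + 0.093274 = 0.990255.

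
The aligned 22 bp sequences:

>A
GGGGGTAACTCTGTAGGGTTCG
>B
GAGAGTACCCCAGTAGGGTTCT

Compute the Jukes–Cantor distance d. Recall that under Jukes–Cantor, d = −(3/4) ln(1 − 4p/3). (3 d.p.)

The sequences differ at 6 of 22 sites (2, 4, 8, 10, 12, 22), so p = 6/22 ≈ 0.272727.
d = −(3/4) ln(1 − 4p/3) = −0.75 ln(1 − 0.363636) = −0.75 ln(0.636364)
  = −0.75 × (-0.451985) = 0.338989 substitutions/site.

0.339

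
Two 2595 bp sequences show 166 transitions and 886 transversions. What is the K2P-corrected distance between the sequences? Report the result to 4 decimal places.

0.6039

P = 166/2595 ≈ 0.063969 and Q = 886/2595 ≈ 0.341426.
Under the Kimura two-parameter model, d = −½ ln(1 − 2P − Q) − ¼ ln(1 − 2Q).
1 − 2P − Q = 0.530636, giving −½ ln(0.530636) = 0.316839.
1 − 2Q = 0.317148, giving −¼ ln(0.317148) = 0.287097.
d = 0.316839 + 0.287097 = 0.603936.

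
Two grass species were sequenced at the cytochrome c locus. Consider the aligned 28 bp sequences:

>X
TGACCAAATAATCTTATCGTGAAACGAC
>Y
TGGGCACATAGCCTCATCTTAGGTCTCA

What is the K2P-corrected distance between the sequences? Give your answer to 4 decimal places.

0.8664

Of 28 sites, 7 differences are transitions and 7 are transversions, so P = 7/28 = 0.25 and Q = 7/28 = 0.25.
Under the Kimura two-parameter model, d = −½ ln(1 − 2P − Q) − ¼ ln(1 − 2Q).
1 − 2P − Q = 0.25, giving −½ ln(0.25) = 0.693147.
1 − 2Q = 0.5, giving −¼ ln(0.5) = 0.173287.
d = 0.693147 + 0.173287 = 0.866434.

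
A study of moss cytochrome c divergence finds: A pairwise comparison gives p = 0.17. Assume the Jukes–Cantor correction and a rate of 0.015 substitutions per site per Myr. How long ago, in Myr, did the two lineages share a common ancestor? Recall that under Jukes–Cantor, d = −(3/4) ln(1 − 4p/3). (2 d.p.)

6.43

d = −(3/4) ln(1 − 4p/3) = −0.75 ln(1 − 0.226667) = −0.75 ln(0.773333)
  = −0.75 × (-0.257046) = 0.192785 substitutions/site.
Under a molecular clock d = 2μt, so t = d/(2μ) = 0.192785 / (2 × 0.015) = 6.43 Myr.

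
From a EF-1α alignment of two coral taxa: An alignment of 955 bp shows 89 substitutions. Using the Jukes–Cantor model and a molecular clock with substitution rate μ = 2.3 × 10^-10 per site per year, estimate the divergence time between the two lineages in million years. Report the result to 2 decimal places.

p = 89/955 ≈ 0.093194.
d = −(3/4) ln(1 − 4p/3) = −0.75 ln(1 − 0.124259) = −0.75 ln(0.875741)
  = −0.75 × (-0.132685) = 0.099514 substitutions/site.
Under a molecular clock d = 2μt, so t = d/(2μ) = 0.099514 / (2 × 2.3 × 10^-10) = 216.33 million years.

216.33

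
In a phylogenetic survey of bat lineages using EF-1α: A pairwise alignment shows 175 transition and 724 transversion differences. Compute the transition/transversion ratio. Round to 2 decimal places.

R = 175/724 = 0.241712… ≈ 0.24 (to 2 d.p.).

0.24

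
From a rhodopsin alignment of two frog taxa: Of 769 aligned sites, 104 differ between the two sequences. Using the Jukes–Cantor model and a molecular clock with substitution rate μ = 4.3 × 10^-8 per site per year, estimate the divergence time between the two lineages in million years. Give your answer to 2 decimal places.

1.73

p = 104/769 ≈ 0.135241.
d = −(3/4) ln(1 − 4p/3) = −0.75 ln(1 − 0.180321) = −0.75 ln(0.819679)
  = −0.75 × (-0.198842) = 0.149132 substitutions/site.
Under a molecular clock d = 2μt, so t = d/(2μ) = 0.149132 / (2 × 4.3 × 10^-8) = 1.73 million years.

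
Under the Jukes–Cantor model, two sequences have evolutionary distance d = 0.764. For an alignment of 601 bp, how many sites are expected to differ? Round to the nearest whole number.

288

Invert JC69: p = (3/4)(1 − e^(−4d/3)) = 0.75 × (1 − e^(-1.018667)) = 0.75 × (1 − 0.361076) = 0.479193.
Expected differing sites = pL ≈ 0.479193 × 601 = 287.994993 ≈ 288.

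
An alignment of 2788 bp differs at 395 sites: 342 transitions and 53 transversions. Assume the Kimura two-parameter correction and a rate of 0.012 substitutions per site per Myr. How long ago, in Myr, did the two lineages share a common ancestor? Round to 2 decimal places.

6.80

P = 342/2788 ≈ 0.122669 and Q = 53/2788 ≈ 0.01901.
Under the Kimura two-parameter model, d = −½ ln(1 − 2P − Q) − ¼ ln(1 − 2Q).
1 − 2P − Q = 0.735652, giving −½ ln(0.735652) = 0.153499.
1 − 2Q = 0.96198, giving −¼ ln(0.96198) = 0.009690.
d = 0.153499 + 0.009690 = 0.163189.
Under a molecular clock d = 2μt, so t = d/(2μ) = 0.163189 / (2 × 0.012) = 6.80 Myr.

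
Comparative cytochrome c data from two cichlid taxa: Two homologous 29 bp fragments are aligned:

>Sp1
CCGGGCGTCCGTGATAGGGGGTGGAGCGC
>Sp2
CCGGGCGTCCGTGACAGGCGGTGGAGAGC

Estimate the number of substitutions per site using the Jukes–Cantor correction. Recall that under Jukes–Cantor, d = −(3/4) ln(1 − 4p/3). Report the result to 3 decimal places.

0.111

The sequences differ at 3 of 29 sites (15, 19, 27), so p = 3/29 ≈ 0.103448.
d = −(3/4) ln(1 − 4p/3) = −0.75 ln(1 − 0.137931) = −0.75 ln(0.862069)
  = −0.75 × (-0.148420) = 0.111315 substitutions/site.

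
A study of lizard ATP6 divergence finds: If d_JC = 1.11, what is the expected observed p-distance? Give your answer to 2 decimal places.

0.58

p = (3/4)(1 − e^(−4d/3)) = 0.75 × (1 − e^(-1.48)) = 0.75 × (1 − 0.227638) = 0.579272.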